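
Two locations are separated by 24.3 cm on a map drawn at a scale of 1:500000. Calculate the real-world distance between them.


ground = 24.3 cm * 500000 / 100 = 121500.0 m = 121.5 km

121.5 km


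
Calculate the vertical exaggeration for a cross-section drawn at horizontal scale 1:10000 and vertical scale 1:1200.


VE = horizontal_scale / vertical_scale = 10000 / 1200 ≈ 8.3

8.3x


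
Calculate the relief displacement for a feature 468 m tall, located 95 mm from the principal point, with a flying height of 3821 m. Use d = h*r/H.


d = h * r / H = 468 * 95 / 3821 = 11.64 mm

11.64 mm


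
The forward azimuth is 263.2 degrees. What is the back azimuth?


back azimuth = (263.2 + 180) mod 360 = 83.2 degrees

83.2 degrees


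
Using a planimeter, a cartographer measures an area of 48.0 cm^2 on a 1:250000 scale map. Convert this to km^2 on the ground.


ground_area = 48.0 * (250000/100)^2 = 300000000.0 m^2 = 300.0 km^2

300.0 km^2


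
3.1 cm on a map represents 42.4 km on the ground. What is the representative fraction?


ground = 42.4 km = 4240000 cm; RF denominator = ground / map = 4240000 / 3.1 ≈ 1367742; RF = 1:1367742

1:1367742


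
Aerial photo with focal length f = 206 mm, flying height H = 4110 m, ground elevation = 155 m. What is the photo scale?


scale = f / (H - h) = 206 mm / 3955 m = 206 / 3955000 = 1:19199

1:19199


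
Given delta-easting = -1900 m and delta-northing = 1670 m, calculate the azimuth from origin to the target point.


az = atan2(-1900, 1670) = -48.7 deg
adjusted to 0-360: 311.3 degrees

311.3 degrees


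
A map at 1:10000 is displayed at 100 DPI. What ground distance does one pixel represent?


pixel_cm = 2.54 / 100 = 0.0254 cm
ground = pixel_cm * 10000 / 100 = 2.54 * 10000 / (100 * 100) = 25400 / 10000 = 2.54 m

2.54 m


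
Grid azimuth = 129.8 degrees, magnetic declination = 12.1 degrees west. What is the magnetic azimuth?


magnetic azimuth = grid azimuth - declination (east +ve)
mag_az = 129.8 - -12.1 = 141.9 degrees

141.9 degrees


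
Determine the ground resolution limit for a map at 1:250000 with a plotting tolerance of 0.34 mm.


ground = 0.34 mm * 250000 / 1000 = 85.0 m

85.0 m


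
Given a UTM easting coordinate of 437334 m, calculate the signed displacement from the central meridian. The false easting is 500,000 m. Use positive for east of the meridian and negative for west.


displacement = 437334 - 500000 = -62666 m

-62666 m


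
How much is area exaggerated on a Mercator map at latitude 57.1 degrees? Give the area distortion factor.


area_distortion = 1/cos^2(57.1) = 3.389

3.389


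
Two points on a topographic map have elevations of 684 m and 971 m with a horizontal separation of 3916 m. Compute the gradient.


gradient = (971 - 684) / 3916 = 287 / 3916 = 0.0733

0.0733


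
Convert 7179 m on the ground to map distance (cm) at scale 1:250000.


map_cm = 7179 * 100 / 250000 = 2.8716 cm ≈ 2.87 cm

2.87 cm


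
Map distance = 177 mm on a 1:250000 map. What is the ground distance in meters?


ground = 177 mm * 250000 / 1000 = 44250.0 m

44250.0 m


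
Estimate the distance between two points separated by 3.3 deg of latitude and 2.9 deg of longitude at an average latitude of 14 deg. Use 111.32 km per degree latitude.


dlat_km = 3.3 * 111.32 = 367.356
dlon_km = 2.9 * 111.32 * cos(14) ≈ 313.239
dist = sqrt(367.356^2 + 313.239^2) ≈ 482.8 km

482.8 km


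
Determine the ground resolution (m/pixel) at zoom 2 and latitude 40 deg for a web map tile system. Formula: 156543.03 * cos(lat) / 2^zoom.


res = 156543.03 * cos(40) / 2^2 = 156543.03 * 0.76604444 / 4 = 29979.73 m/pixel

29979.73 m/pixel


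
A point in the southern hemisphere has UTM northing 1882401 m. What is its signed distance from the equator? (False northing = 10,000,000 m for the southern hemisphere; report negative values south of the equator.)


For southern: actual = 1882401 - 10000000 = -8117599 m

-8117599 m


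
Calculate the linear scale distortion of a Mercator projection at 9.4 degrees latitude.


SF = 1 / cos(9.4) = 1 / 0.986572 = 1.014

1.014


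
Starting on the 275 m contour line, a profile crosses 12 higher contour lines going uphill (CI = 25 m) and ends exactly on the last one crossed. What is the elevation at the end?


elevation = 275 + 12 * 25 = 575 m

575 m


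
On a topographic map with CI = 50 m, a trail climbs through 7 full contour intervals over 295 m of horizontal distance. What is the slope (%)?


elevation change = 7 * 50 = 350 m
slope = 350 / 295 * 100 = 118.6%

118.6%


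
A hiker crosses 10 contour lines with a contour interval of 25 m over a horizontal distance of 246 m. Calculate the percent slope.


elevation change = 10 * 25 = 250 m
slope = 250 / 246 * 100 = 101.6%

101.6%


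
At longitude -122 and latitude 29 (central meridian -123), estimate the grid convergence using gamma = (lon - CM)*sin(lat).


gamma = (-122 - -123) * sin(29) = 1 * 0.48481 = 0.485 degrees

0.485 degrees


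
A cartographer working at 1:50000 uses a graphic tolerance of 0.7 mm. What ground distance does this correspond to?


ground = 0.7 mm * 50000 / 1000 = 35.0 m

35.0 m


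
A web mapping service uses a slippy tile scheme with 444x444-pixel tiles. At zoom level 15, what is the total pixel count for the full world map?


tiles per axis = 2^15 = 32768
total tiles = 32768^2 = 1073741824
pixels per axis = 32768 * 444 = 14548992
total pixels = 14548992^2 = 211673168216064

211673168216064 pixels


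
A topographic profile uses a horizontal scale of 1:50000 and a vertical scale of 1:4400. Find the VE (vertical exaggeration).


VE = horizontal_scale / vertical_scale = 50000 / 4400 ≈ 11.4

11.4x


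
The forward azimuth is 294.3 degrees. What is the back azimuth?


back azimuth = (294.3 + 180) mod 360 = 114.3 degrees

114.3 degrees


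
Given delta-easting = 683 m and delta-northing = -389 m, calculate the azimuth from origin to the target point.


az = atan2(683, -389) = 119.7 deg
adjusted to 0-360: 119.7 degrees

119.7 degrees


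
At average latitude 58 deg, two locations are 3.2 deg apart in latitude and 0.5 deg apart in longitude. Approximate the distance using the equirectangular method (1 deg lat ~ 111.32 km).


dlat_km = 3.2 * 111.32 = 356.224
dlon_km = 0.5 * 111.32 * cos(58) ≈ 29.495
dist = sqrt(356.224^2 + 29.495^2) ≈ 357.4 km

357.4 km


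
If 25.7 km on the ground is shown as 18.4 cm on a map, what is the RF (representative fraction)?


ground = 25.7 km = 2570000 cm; RF denominator = ground / map = 2570000 / 18.4 ≈ 139674; RF = 1:139674

1:139674


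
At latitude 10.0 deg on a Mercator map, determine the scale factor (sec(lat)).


SF = 1 / cos(10.0) = 1 / 0.984808 = 1.015

1.015


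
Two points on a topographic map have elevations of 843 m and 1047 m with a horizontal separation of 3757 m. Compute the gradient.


gradient = (1047 - 843) / 3757 = 204 / 3757 = 0.0543

0.0543


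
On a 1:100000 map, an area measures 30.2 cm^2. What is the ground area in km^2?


ground_area = 30.2 * (100000/100)^2 = 30200000.0 m^2 = 30.2 km^2

30.2 km^2


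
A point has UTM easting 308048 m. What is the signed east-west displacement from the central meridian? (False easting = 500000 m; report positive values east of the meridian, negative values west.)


displacement = 308048 - 500000 = -191952 m

-191952 m


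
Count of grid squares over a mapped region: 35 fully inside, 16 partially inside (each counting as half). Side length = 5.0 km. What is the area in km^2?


effective squares = 35 + 16 * 0.5 = 43.0
area = 43.0 * 25.0 = 1075.0 km^2

1075.0 km^2


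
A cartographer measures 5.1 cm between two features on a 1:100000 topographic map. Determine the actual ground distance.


ground = 5.1 cm * 100000 / 100 = 5100.0 m = 5.1 km

5.1 km


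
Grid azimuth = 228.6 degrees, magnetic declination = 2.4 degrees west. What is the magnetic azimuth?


magnetic azimuth = grid azimuth - declination (east +ve)
mag_az = 228.6 - -2.4 = 231.0 degrees

231.0 degrees


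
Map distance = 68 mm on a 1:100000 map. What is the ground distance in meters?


ground = 68 mm * 100000 / 1000 = 6800.0 m

6800.0 m


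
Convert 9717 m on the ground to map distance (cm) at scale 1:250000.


map_cm = 9717 * 100 / 250000 = 3.8868 cm ≈ 3.89 cm

3.89 cm


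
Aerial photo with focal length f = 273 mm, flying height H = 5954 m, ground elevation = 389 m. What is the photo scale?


scale = f / (H - h) = 273 mm / 5565 m = 273 / 5565000 = 1:20385

1:20385


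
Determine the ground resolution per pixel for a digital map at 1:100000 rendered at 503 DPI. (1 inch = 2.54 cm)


pixel_cm = 2.54 / 503 ≈ 0.00505 cm
ground = pixel_cm * 100000 / 100 = 2.54 * 100000 / (503 * 100) = 254000 / 50300 ≈ 5.05 m

5.05 m


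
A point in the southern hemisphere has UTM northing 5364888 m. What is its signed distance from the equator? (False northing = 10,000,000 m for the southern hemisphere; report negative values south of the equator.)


For southern: actual = 5364888 - 10000000 = -4635112 m

-4635112 m


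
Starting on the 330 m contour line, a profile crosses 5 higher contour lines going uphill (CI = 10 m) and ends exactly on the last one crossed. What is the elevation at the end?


elevation = 330 + 5 * 10 = 380 m

380 m


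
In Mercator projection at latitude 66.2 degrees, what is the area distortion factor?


area_distortion = 1/cos^2(66.2) = 6.141

6.141


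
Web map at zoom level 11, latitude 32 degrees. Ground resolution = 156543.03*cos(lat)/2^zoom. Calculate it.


res = 156543.03 * cos(32) / 2^11 = 156543.03 * 0.8480481 / 2048 = 64.82 m/pixel

64.82 m/pixel


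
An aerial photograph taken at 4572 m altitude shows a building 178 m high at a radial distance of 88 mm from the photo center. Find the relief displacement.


d = h * r / H = 178 * 88 / 4572 = 3.43 mm

3.43 mm


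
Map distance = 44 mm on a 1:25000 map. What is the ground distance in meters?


ground = 44 mm * 25000 / 1000 = 1100.0 m

1100.0 m


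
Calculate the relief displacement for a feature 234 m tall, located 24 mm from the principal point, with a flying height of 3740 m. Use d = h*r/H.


d = h * r / H = 234 * 24 / 3740 = 1.5 mm

1.5 mm


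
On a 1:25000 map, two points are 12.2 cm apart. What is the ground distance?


ground = 12.2 cm * 25000 / 100 = 3050.0 m = 3.05 km

3.05 km


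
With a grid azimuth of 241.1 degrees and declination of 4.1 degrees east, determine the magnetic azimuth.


magnetic azimuth = grid azimuth - declination (east +ve)
mag_az = 241.1 - 4.1 = 237.0 degrees

237.0 degrees


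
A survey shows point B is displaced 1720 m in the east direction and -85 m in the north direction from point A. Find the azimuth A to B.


az = atan2(1720, -85) = 92.8 deg
adjusted to 0-360: 92.8 degrees

92.8 degrees


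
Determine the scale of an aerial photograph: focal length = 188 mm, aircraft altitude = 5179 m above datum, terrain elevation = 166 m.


scale = f / (H - h) = 188 mm / 5013 m = 188 / 5013000 = 1:26665

1:26665


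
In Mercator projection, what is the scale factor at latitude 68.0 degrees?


SF = 1 / cos(68.0) = 1 / 0.374607 = 2.669

2.669


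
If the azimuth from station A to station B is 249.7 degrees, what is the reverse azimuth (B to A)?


back azimuth = (249.7 + 180) mod 360 = 69.7 degrees

69.7 degrees


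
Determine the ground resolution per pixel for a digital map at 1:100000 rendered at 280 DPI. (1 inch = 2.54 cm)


pixel_cm = 2.54 / 280 ≈ 0.009071 cm
ground = pixel_cm * 100000 / 100 = 2.54 * 100000 / (280 * 100) = 254000 / 28000 ≈ 9.07 m

9.07 m


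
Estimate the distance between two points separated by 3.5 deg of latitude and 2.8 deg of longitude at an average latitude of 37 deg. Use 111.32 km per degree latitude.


dlat_km = 3.5 * 111.32 = 389.62
dlon_km = 2.8 * 111.32 * cos(37) ≈ 248.931
dist = sqrt(389.62^2 + 248.931^2) ≈ 462.4 km

462.4 km


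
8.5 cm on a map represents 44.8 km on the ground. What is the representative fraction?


ground = 44.8 km = 4480000 cm; RF denominator = ground / map = 4480000 / 8.5 ≈ 527059; RF = 1:527059

1:527059


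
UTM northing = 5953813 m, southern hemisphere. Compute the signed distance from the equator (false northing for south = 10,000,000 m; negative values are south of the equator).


For southern: actual = 5953813 - 10000000 = -4046187 m

-4046187 m


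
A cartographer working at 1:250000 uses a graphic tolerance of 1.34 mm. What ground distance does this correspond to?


ground = 1.34 mm * 250000 / 1000 = 335.0 m

335.0 m


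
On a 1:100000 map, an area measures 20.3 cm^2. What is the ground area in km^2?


ground_area = 20.3 * (100000/100)^2 = 20300000.0 m^2 = 20.3 km^2

20.3 km^2


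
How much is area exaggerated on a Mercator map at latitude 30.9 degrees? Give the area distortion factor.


area_distortion = 1/cos^2(30.9) = 1.358

1.358


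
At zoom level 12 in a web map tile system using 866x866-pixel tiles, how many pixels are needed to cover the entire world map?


tiles per axis = 2^12 = 4096
total tiles = 4096^2 = 16777216
pixels per axis = 4096 * 866 = 3547136
total pixels = 3547136^2 = 12582173802496

12582173802496 pixels


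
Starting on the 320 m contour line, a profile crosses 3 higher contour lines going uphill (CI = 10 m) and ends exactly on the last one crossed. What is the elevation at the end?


elevation = 320 + 3 * 10 = 350 m

350 m


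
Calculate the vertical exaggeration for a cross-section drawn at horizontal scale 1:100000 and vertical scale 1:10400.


VE = horizontal_scale / vertical_scale = 100000 / 10400 ≈ 9.6

9.6x


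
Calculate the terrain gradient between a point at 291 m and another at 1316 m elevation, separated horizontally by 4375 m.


gradient = (1316 - 291) / 4375 = 1025 / 4375 = 0.2343

0.2343


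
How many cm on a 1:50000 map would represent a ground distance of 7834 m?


map_cm = 7834 * 100 / 50000 = 15.668 cm ≈ 15.67 cm

15.67 cm


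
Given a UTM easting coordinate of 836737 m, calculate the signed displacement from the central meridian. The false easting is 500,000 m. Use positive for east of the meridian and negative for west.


displacement = 836737 - 500000 = 336737 m

336737 m


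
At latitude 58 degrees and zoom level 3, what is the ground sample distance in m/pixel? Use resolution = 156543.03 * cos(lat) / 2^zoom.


res = 156543.03 * cos(58) / 2^3 = 156543.03 * 0.52991926 / 8 = 10369.4 m/pixel

10369.4 m/pixel


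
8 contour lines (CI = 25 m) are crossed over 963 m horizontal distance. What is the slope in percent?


elevation change = 8 * 25 = 200 m
slope = 200 / 963 * 100 = 20.8%

20.8%


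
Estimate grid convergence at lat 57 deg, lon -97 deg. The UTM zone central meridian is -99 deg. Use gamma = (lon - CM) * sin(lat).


gamma = (-97 - -99) * sin(57) = 2 * 0.838671 = 1.677 degrees

1.677 degrees


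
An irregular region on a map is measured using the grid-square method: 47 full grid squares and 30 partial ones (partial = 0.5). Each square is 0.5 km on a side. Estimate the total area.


effective squares = 47 + 30 * 0.5 = 62.0
area = 62.0 * 0.25 = 15.5 km^2

15.5 km^2


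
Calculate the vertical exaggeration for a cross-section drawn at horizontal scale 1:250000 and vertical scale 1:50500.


VE = horizontal_scale / vertical_scale = 250000 / 50500 ≈ 5.0

5.0x


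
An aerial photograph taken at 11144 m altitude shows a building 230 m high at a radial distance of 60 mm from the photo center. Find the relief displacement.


d = h * r / H = 230 * 60 / 11144 = 1.24 mm

1.24 mm


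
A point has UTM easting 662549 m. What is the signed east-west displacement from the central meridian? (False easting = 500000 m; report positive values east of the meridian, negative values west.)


displacement = 662549 - 500000 = 162549 m

162549 m


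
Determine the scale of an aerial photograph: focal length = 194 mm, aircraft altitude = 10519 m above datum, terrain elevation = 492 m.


scale = f / (H - h) = 194 mm / 10027 m = 194 / 10027000 = 1:51686

1:51686


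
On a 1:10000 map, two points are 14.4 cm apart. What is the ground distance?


ground = 14.4 cm * 10000 / 100 = 1440.0 m = 1.44 km

1.44 km


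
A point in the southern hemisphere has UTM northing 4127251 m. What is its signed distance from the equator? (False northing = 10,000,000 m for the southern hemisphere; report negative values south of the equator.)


For southern: actual = 4127251 - 10000000 = -5872749 m

-5872749 m


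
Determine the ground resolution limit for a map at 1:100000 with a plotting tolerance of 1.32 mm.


ground = 1.32 mm * 100000 / 1000 = 132.0 m

132.0 m


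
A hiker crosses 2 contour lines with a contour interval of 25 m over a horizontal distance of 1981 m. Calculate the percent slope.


elevation change = 2 * 25 = 50 m
slope = 50 / 1981 * 100 = 2.5%

2.5%


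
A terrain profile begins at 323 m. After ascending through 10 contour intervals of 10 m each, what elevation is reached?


elevation = 323 + 10 * 10 = 423 m

423 m


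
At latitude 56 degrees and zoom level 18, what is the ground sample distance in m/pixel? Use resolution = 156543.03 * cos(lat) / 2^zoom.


res = 156543.03 * cos(56) / 2^18 = 156543.03 * 0.5591929 / 262144 = 0.33 m/pixel

0.33 m/pixel


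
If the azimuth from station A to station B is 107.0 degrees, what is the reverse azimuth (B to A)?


back azimuth = (107.0 + 180) mod 360 = 287.0 degrees

287.0 degrees


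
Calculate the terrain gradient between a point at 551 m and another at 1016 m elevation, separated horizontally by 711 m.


gradient = (1016 - 551) / 711 = 465 / 711 = 0.654

0.654


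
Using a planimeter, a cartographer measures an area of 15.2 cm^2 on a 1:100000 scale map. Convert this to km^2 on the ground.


ground_area = 15.2 * (100000/100)^2 = 15200000.0 m^2 = 15.2 km^2

15.2 km^2


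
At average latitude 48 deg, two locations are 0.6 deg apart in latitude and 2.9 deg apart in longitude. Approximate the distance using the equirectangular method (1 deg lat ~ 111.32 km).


dlat_km = 0.6 * 111.32 = 66.792
dlon_km = 2.9 * 111.32 * cos(48) ≈ 216.014
dist = sqrt(66.792^2 + 216.014^2) ≈ 226.1 km

226.1 km


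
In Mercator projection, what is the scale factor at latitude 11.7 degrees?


SF = 1 / cos(11.7) = 1 / 0.979223 = 1.021

1.021


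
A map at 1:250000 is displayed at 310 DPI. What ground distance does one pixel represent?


pixel_cm = 2.54 / 310 ≈ 0.008194 cm
ground = pixel_cm * 250000 / 100 = 2.54 * 250000 / (310 * 100) = 635000 / 31000 ≈ 20.48 m

20.48 m


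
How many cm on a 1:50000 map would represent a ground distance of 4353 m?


map_cm = 4353 * 100 / 50000 = 8.706 cm ≈ 8.71 cm

8.71 cm


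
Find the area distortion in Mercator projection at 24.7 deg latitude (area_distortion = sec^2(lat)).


area_distortion = 1/cos^2(24.7) = 1.212

1.212


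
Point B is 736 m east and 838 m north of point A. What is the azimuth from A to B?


az = atan2(736, 838) = 41.3 deg
adjusted to 0-360: 41.3 degrees

41.3 degrees


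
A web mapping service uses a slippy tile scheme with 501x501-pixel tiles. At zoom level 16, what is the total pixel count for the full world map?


tiles per axis = 2^16 = 65536
total tiles = 65536^2 = 4294967296
pixels per axis = 65536 * 501 = 32833536
total pixels = 32833536^2 = 1078041086263296

1078041086263296 pixels


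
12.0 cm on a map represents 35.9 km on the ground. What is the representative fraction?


ground = 35.9 km = 3590000 cm; RF denominator = ground / map = 3590000 / 12.0 ≈ 299167; RF = 1:299167

1:299167


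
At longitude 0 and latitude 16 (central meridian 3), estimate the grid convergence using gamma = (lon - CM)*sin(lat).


gamma = (0 - 3) * sin(16) = -3 * 0.275637 = -0.827 degrees

-0.827 degrees


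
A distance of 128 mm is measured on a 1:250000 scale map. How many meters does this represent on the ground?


ground = 128 mm * 250000 / 1000 = 32000.0 m

32000.0 m


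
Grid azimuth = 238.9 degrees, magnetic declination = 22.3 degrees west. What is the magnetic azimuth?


magnetic azimuth = grid azimuth - declination (east +ve)
mag_az = 238.9 - -22.3 = 261.2 degrees

261.2 degrees


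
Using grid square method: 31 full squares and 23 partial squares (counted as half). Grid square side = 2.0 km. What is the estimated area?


effective squares = 31 + 23 * 0.5 = 42.5
area = 42.5 * 4.0 = 170.0 km^2

170.0 km^2


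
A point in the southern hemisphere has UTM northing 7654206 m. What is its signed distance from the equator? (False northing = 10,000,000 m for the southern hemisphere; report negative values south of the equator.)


For southern: actual = 7654206 - 10000000 = -2345794 m

-2345794 m


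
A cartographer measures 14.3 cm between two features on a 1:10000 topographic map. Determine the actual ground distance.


ground = 14.3 cm * 10000 / 100 = 1430.0 m = 1.43 km

1.43 km


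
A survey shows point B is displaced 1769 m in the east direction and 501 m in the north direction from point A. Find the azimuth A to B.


az = atan2(1769, 501) = 74.2 deg
adjusted to 0-360: 74.2 degrees

74.2 degrees


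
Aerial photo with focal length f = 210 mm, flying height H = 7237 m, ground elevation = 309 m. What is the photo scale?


scale = f / (H - h) = 210 mm / 6928 m = 210 / 6928000 = 1:32990

1:32990


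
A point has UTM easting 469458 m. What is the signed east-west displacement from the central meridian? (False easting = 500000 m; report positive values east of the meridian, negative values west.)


displacement = 469458 - 500000 = -30542 m

-30542 m


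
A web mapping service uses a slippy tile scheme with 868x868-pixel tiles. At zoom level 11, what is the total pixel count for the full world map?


tiles per axis = 2^11 = 2048
total tiles = 2048^2 = 4194304
pixels per axis = 2048 * 868 = 1777664
total pixels = 1777664^2 = 3160089296896

3160089296896 pixels


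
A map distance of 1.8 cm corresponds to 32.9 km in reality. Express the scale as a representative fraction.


ground = 32.9 km = 3290000 cm; RF denominator = ground / map = 3290000 / 1.8 ≈ 1827778; RF = 1:1827778

1:1827778


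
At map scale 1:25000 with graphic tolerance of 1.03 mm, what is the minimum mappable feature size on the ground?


ground = 1.03 mm * 25000 / 1000 = 25.75 m

25.75 m


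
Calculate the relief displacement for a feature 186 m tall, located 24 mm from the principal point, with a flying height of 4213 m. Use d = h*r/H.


d = h * r / H = 186 * 24 / 4213 = 1.06 mm

1.06 mm


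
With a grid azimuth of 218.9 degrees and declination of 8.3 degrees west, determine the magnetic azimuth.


magnetic azimuth = grid azimuth - declination (east +ve)
mag_az = 218.9 - -8.3 = 227.2 degrees

227.2 degrees


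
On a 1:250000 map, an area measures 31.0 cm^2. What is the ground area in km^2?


ground_area = 31.0 * (250000/100)^2 = 193750000.0 m^2 = 193.75 km^2

193.75 km^2


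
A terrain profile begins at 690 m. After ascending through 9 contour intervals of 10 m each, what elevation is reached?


elevation = 690 + 9 * 10 = 780 m

780 m


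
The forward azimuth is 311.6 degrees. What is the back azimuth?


back azimuth = (311.6 + 180) mod 360 = 131.6 degrees

131.6 degrees


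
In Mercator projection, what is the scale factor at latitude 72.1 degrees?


SF = 1 / cos(72.1) = 1 / 0.307357 = 3.254

3.254


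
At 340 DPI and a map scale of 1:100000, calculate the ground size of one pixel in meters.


pixel_cm = 2.54 / 340 ≈ 0.007471 cm
ground = pixel_cm * 100000 / 100 = 2.54 * 100000 / (340 * 100) = 254000 / 34000 ≈ 7.47 m

7.47 m


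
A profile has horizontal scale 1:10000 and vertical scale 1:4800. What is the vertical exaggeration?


VE = horizontal_scale / vertical_scale = 10000 / 4800 ≈ 2.1

2.1x


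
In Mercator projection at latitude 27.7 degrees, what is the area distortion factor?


area_distortion = 1/cos^2(27.7) = 1.276

1.276


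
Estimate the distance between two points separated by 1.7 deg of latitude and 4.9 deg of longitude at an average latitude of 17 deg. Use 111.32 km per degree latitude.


dlat_km = 1.7 * 111.32 = 189.244
dlon_km = 4.9 * 111.32 * cos(17) ≈ 521.634
dist = sqrt(189.244^2 + 521.634^2) ≈ 554.9 km

554.9 km


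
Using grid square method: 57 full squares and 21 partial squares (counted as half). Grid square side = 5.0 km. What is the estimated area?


effective squares = 57 + 21 * 0.5 = 67.5
area = 67.5 * 25.0 = 1687.5 km^2

1687.5 km^2


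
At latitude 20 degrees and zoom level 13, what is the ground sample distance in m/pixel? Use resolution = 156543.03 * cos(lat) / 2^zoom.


res = 156543.03 * cos(20) / 2^13 = 156543.03 * 0.93969262 / 8192 = 17.96 m/pixel

17.96 m/pixel


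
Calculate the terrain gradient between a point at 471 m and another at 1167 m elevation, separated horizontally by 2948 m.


gradient = (1167 - 471) / 2948 = 696 / 2948 = 0.2361

0.2361


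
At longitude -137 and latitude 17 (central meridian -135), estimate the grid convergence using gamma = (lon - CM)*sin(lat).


gamma = (-137 - -135) * sin(17) = -2 * 0.292372 = -0.585 degrees

-0.585 degrees


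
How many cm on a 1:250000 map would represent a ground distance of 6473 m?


map_cm = 6473 * 100 / 250000 = 2.5892 cm ≈ 2.59 cm

2.59 cm


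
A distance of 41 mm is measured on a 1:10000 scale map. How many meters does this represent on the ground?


ground = 41 mm * 10000 / 1000 = 410.0 m

410.0 m


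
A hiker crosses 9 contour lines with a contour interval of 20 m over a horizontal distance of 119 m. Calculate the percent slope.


elevation change = 9 * 20 = 180 m
slope = 180 / 119 * 100 = 151.3%

151.3%


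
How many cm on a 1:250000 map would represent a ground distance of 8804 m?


map_cm = 8804 * 100 / 250000 = 3.5216 cm ≈ 3.52 cm

3.52 cm


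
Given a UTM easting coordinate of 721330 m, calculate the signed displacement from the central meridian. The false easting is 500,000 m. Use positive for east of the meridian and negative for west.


displacement = 721330 - 500000 = 221330 m

221330 m


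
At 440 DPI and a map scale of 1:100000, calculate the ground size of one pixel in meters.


pixel_cm = 2.54 / 440 ≈ 0.005773 cm
ground = pixel_cm * 100000 / 100 = 2.54 * 100000 / (440 * 100) = 254000 / 44000 ≈ 5.77 m

5.77 m


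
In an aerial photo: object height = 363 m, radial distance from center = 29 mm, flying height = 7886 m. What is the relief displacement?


d = h * r / H = 363 * 29 / 7886 = 1.33 mm

1.33 mm


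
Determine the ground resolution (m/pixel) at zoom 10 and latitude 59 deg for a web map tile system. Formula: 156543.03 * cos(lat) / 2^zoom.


res = 156543.03 * cos(59) / 2^10 = 156543.03 * 0.51503807 / 1024 = 78.74 m/pixel

78.74 m/pixel


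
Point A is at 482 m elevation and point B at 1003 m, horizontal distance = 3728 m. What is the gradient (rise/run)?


gradient = (1003 - 482) / 3728 = 521 / 3728 = 0.1398

0.1398


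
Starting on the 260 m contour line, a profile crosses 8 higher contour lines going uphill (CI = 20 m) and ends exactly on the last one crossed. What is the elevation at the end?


elevation = 260 + 8 * 20 = 420 m

420 m


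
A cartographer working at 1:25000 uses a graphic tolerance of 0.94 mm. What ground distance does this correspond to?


ground = 0.94 mm * 25000 / 1000 = 23.5 m

23.5 m


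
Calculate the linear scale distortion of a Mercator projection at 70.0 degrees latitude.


SF = 1 / cos(70.0) = 1 / 0.34202 = 2.924

2.924


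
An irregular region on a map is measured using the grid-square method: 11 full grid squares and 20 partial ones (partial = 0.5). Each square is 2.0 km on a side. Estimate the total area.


effective squares = 11 + 20 * 0.5 = 21.0
area = 21.0 * 4.0 = 84.0 km^2

84.0 km^2


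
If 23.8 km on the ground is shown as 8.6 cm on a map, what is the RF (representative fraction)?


ground = 23.8 km = 2380000 cm; RF denominator = ground / map = 2380000 / 8.6 ≈ 276744; RF = 1:276744

1:276744


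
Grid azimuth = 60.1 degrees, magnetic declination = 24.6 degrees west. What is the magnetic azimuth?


magnetic azimuth = grid azimuth - declination (east +ve)
mag_az = 60.1 - -24.6 = 84.7 degrees

84.7 degrees


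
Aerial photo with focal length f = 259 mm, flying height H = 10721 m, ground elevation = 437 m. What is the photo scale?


scale = f / (H - h) = 259 mm / 10284 m = 259 / 10284000 = 1:39707

1:39707


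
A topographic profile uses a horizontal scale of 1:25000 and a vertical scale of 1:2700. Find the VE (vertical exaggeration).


VE = horizontal_scale / vertical_scale = 25000 / 2700 ≈ 9.3

9.3x


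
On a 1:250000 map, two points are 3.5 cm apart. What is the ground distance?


ground = 3.5 cm * 250000 / 100 = 8750.0 m = 8.75 km

8.75 km


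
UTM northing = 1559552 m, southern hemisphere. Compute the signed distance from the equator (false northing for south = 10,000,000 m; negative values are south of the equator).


For southern: actual = 1559552 - 10000000 = -8440448 m

-8440448 m


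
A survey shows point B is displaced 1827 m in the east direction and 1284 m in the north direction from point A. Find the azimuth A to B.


az = atan2(1827, 1284) = 54.9 deg
adjusted to 0-360: 54.9 degrees

54.9 degrees


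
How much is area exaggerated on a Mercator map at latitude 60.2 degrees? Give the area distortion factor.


area_distortion = 1/cos^2(60.2) = 4.049

4.049


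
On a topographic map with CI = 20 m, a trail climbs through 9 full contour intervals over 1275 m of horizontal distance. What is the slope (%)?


elevation change = 9 * 20 = 180 m
slope = 180 / 1275 * 100 = 14.1%

14.1%


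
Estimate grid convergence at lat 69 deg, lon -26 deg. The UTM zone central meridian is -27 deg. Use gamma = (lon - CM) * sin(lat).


gamma = (-26 - -27) * sin(69) = 1 * 0.93358 = 0.934 degrees

0.934 degrees


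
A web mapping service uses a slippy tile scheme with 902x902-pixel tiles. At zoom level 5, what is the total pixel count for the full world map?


tiles per axis = 2^5 = 32
total tiles = 32^2 = 1024
pixels per axis = 32 * 902 = 28864
total pixels = 28864^2 = 833130496

833130496 pixels


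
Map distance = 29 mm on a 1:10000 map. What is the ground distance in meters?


ground = 29 mm * 10000 / 1000 = 290.0 m

290.0 m


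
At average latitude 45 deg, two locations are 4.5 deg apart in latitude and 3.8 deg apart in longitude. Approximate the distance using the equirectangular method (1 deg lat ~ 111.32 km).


dlat_km = 4.5 * 111.32 = 500.94
dlon_km = 3.8 * 111.32 * cos(45) ≈ 299.117
dist = sqrt(500.94^2 + 299.117^2) ≈ 583.4 km

583.4 km


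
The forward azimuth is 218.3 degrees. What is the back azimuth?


back azimuth = (218.3 + 180) mod 360 = 38.3 degrees

38.3 degrees


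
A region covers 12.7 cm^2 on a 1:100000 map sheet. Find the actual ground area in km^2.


ground_area = 12.7 * (100000/100)^2 = 12700000.0 m^2 = 12.7 km^2

12.7 km^2


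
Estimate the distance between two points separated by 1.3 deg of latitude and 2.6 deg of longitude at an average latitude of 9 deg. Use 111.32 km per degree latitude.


dlat_km = 1.3 * 111.32 = 144.716
dlon_km = 2.6 * 111.32 * cos(9) ≈ 285.869
dist = sqrt(144.716^2 + 285.869^2) ≈ 320.4 km

320.4 km


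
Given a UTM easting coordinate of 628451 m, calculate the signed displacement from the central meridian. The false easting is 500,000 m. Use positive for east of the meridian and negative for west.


displacement = 628451 - 500000 = 128451 m

128451 m


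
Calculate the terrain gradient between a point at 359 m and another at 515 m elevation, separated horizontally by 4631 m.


gradient = (515 - 359) / 4631 = 156 / 4631 = 0.0337

0.0337


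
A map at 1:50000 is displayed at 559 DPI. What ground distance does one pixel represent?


pixel_cm = 2.54 / 559 ≈ 0.004544 cm
ground = pixel_cm * 50000 / 100 = 2.54 * 50000 / (559 * 100) = 127000 / 55900 ≈ 2.27 m

2.27 m


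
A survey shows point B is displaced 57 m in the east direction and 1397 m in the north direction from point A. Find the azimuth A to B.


az = atan2(57, 1397) = 2.3 deg
adjusted to 0-360: 2.3 degrees

2.3 degrees


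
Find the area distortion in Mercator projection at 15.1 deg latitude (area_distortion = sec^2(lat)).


area_distortion = 1/cos^2(15.1) = 1.073

1.073


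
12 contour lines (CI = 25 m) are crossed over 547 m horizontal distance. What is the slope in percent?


elevation change = 12 * 25 = 300 m
slope = 300 / 547 * 100 = 54.8%

54.8%


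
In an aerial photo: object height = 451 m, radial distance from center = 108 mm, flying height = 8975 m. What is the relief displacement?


d = h * r / H = 451 * 108 / 8975 = 5.43 mm

5.43 mm


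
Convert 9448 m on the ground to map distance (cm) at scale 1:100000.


map_cm = 9448 * 100 / 100000 = 9.448 cm ≈ 9.45 cm

9.45 cm


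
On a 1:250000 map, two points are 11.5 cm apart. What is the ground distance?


ground = 11.5 cm * 250000 / 100 = 28750.0 m = 28.75 km

28.75 km


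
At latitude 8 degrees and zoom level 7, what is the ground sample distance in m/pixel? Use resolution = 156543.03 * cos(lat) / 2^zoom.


res = 156543.03 * cos(8) / 2^7 = 156543.03 * 0.99026807 / 128 = 1211.09 m/pixel

1211.09 m/pixel


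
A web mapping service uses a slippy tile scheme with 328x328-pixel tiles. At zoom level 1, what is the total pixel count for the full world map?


tiles per axis = 2^1 = 2
total tiles = 2^2 = 4
pixels per axis = 2 * 328 = 656
total pixels = 656^2 = 430336

430336 pixels


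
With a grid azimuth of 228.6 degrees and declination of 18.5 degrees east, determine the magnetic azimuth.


magnetic azimuth = grid azimuth - declination (east +ve)
mag_az = 228.6 - 18.5 = 210.1 degrees

210.1 degrees


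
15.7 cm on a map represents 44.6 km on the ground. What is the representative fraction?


ground = 44.6 km = 4460000 cm; RF denominator = ground / map = 4460000 / 15.7 ≈ 284076; RF = 1:284076

1:284076


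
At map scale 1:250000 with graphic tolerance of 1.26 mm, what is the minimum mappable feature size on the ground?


ground = 1.26 mm * 250000 / 1000 = 315.0 m

315.0 m


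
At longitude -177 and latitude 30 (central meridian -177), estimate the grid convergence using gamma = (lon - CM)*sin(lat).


gamma = (-177 - -177) * sin(30) = 0 * 0.5 = 0.0 degrees

0.0 degrees


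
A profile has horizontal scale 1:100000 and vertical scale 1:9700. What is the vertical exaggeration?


VE = horizontal_scale / vertical_scale = 100000 / 9700 ≈ 10.3

10.3x


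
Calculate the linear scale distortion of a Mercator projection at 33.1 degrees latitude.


SF = 1 / cos(33.1) = 1 / 0.837719 = 1.194

1.194


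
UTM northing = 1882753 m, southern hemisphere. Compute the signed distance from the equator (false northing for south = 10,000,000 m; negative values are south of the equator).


For southern: actual = 1882753 - 10000000 = -8117247 m

-8117247 m


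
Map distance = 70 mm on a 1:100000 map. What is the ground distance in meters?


ground = 70 mm * 100000 / 1000 = 7000.0 m

7000.0 m


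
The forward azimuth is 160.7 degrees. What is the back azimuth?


back azimuth = (160.7 + 180) mod 360 = 340.7 degrees

340.7 degrees


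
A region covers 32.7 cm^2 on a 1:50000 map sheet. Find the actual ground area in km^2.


ground_area = 32.7 * (50000/100)^2 = 8175000.0 m^2 = 8.175 km^2

8.175 km^2


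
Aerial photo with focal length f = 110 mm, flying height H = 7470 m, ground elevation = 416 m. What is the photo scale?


scale = f / (H - h) = 110 mm / 7054 m = 110 / 7054000 = 1:64127

1:64127


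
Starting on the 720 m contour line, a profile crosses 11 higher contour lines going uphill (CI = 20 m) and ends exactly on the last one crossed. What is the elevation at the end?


elevation = 720 + 11 * 20 = 940 m

940 m


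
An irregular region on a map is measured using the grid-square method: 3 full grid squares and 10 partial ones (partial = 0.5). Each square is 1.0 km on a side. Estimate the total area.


effective squares = 3 + 10 * 0.5 = 8.0
area = 8.0 * 1.0 = 8.0 km^2

8.0 km^2


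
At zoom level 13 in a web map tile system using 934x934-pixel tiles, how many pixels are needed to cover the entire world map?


tiles per axis = 2^13 = 8192
total tiles = 8192^2 = 67108864
pixels per axis = 8192 * 934 = 7651328
total pixels = 7651328^2 = 58542820163584

58542820163584 pixels


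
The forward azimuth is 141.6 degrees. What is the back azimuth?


back azimuth = (141.6 + 180) mod 360 = 321.6 degrees

321.6 degrees


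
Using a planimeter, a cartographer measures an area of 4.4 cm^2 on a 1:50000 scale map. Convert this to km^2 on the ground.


ground_area = 4.4 * (50000/100)^2 = 1100000.0 m^2 = 1.1 km^2

1.1 km^2


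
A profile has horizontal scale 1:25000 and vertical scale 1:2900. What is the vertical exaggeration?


VE = horizontal_scale / vertical_scale = 25000 / 2900 ≈ 8.6

8.6x


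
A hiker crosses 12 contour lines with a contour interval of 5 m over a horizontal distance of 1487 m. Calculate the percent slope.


elevation change = 12 * 5 = 60 m
slope = 60 / 1487 * 100 = 4.0%

4.0%


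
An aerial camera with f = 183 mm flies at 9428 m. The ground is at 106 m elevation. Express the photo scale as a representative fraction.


scale = f / (H - h) = 183 mm / 9322 m = 183 / 9322000 = 1:50940

1:50940


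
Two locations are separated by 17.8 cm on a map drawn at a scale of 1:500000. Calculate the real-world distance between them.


ground = 17.8 cm * 500000 / 100 = 89000.0 m = 89.0 km

89.0 km


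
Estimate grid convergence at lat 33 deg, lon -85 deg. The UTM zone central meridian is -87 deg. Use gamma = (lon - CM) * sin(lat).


gamma = (-85 - -87) * sin(33) = 2 * 0.544639 = 1.089 degrees

1.089 degrees


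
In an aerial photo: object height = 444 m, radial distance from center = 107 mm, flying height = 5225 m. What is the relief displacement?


d = h * r / H = 444 * 107 / 5225 = 9.09 mm

9.09 mm


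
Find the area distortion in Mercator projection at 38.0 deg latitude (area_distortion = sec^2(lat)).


area_distortion = 1/cos^2(38.0) = 1.61

1.61


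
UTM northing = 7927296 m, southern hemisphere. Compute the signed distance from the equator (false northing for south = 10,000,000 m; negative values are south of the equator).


For southern: actual = 7927296 - 10000000 = -2072704 m

-2072704 m


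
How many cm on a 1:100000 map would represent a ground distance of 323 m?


map_cm = 323 * 100 / 100000 = 0.323 cm ≈ 0.32 cm

0.32 cm


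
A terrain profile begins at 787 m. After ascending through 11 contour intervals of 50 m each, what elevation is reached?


elevation = 787 + 11 * 50 = 1337 m

1337 m


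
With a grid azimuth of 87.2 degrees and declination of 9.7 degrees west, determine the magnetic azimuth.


magnetic azimuth = grid azimuth - declination (east +ve)
mag_az = 87.2 - -9.7 = 96.9 degrees

96.9 degrees


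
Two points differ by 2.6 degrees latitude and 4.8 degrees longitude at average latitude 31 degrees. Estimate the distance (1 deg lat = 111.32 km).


dlat_km = 2.6 * 111.32 = 289.432
dlon_km = 4.8 * 111.32 * cos(31) ≈ 458.015
dist = sqrt(289.432^2 + 458.015^2) ≈ 541.8 km

541.8 km
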